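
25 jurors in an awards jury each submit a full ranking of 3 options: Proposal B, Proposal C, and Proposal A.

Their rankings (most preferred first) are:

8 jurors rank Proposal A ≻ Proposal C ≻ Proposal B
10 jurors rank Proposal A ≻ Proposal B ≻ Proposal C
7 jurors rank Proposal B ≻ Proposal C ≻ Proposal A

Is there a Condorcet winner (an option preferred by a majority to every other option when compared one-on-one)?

Yes

Head-to-head results (25 voters total):
Proposal B vs Proposal C: Proposal B wins 17–8.
Proposal B vs Proposal A: Proposal A wins 18–7.
Proposal C vs Proposal A: Proposal A wins 18–7.
Proposal A beats each rival — Proposal B (18–7), Proposal C (18–7) — so Proposal A is the Condorcet winner.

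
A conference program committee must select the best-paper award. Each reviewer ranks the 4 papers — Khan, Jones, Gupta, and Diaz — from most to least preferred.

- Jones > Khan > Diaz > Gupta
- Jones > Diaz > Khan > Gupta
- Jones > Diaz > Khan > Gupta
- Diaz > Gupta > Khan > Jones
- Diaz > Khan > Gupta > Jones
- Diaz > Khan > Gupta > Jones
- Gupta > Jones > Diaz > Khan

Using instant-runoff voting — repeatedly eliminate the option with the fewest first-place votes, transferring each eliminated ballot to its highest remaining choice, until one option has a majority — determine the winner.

Jones

Round 1: Jones 3, Diaz 3, Gupta 1, Khan 0. Khan has the fewest and is eliminated.
Round 2: Jones 3, Diaz 3, Gupta 1. Gupta has the fewest and is eliminated.
Round 3: Jones 4, Diaz 3. Jones has a majority.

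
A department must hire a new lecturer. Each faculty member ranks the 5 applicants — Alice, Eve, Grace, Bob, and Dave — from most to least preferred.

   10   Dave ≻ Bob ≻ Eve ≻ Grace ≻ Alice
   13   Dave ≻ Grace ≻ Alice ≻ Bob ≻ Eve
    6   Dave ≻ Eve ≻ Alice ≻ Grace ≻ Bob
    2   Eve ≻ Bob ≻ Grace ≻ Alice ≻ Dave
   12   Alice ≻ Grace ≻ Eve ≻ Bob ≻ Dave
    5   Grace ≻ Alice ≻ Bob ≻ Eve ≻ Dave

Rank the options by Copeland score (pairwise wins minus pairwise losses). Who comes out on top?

Dave

Pairwise results:
  Alice vs Eve: Alice wins 30–18.
  Alice vs Grace: Grace wins 30–18.
  Alice vs Bob: Alice wins 36–12.
  Alice vs Dave: Dave wins 29–19.
  Eve vs Grace: Grace wins 30–18.
  Eve vs Bob: Bob wins 28–20.
  Eve vs Dave: Dave wins 29–19.
  Grace vs Bob: Grace wins 36–12.
  Grace vs Dave: Dave wins 29–19.
  Bob vs Dave: Dave wins 29–19.
Copeland scores (wins − losses):
  Alice: 2 − 2 = 0
  Eve: 0 − 4 = -4
  Grace: 3 − 1 = 2
  Bob: 1 − 3 = -2
  Dave: 4 − 0 = 4
Dave has the best Copeland score.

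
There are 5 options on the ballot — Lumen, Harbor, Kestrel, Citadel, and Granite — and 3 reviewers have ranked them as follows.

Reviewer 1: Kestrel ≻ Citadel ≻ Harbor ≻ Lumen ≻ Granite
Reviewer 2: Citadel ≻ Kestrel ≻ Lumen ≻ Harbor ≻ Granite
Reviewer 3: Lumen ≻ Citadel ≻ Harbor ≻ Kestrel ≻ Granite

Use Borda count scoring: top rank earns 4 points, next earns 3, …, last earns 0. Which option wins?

Citadel

Borda scores:
  Lumen: 1 + 2 + 4 = 7
  Harbor: 2 + 1 + 2 = 5
  Kestrel: 4 + 3 + 1 = 8
  Citadel: 3 + 4 + 3 = 10
  Granite: 0 + 0 + 0 = 0
Citadel has the highest total.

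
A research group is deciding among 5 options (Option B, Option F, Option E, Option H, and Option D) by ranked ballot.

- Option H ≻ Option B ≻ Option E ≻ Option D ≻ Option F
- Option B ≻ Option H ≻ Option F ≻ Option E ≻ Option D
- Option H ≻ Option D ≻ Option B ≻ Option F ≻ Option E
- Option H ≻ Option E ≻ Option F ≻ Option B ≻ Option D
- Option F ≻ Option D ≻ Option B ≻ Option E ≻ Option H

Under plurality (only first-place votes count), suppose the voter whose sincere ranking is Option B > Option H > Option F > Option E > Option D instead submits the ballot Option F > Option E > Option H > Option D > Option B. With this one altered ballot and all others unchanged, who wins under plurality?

First-place totals with the altered ballot: Option B 0, Option F 2, Option E 0, Option H 3, Option D 0.
The winner is unchanged: still Option H.

Option H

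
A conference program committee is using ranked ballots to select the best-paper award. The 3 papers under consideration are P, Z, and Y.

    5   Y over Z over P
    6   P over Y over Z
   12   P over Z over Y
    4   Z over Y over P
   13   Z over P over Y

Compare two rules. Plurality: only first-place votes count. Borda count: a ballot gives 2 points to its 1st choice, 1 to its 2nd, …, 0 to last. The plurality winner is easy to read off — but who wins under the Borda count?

Z

Plurality first-place counts: P 18, Z 17, Y 5 → P.
Borda totals: P 49, Z 51, Y 20 → Z.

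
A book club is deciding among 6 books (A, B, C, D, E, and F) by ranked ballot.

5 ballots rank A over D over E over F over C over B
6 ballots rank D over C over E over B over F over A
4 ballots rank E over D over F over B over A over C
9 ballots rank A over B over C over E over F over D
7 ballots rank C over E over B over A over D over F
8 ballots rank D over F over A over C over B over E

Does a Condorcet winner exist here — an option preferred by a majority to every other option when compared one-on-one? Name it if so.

A

Head-to-head results (39 voters total):
A vs B: A wins 22–17.
A vs C: A wins 26–13.
A vs D: A wins 21–18.
A vs E: A wins 22–17.
A vs F: A wins 21–18.
B vs C: C wins 26–13.
B vs D: D wins 23–16.
B vs E: E wins 22–17.
B vs F: B wins 22–17.
C vs D: D wins 23–16.
C vs E: C wins 30–9.
C vs F: C wins 22–17.
D vs E: E wins 20–19.
D vs F: D wins 30–9.
E vs F: E wins 31–8.
A beats each rival — B (22–17), C (26–13), D (21–18), E (22–17), F (21–18) — so A is the Condorcet winner.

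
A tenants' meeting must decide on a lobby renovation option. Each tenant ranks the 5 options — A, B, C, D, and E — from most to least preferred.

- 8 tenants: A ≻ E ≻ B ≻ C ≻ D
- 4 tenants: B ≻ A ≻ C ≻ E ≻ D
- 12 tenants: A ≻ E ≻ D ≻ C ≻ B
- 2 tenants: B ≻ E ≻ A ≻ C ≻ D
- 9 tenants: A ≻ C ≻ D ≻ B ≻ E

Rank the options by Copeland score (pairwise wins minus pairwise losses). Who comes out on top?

Pairwise results:
  A vs B: A wins 29–6.
  A vs C: A wins 35–0.
  A vs D: A wins 35–0.
  A vs E: A wins 33–2.
  B vs C: C wins 21–14.
  B vs D: D wins 21–14.
  B vs E: E wins 20–15.
  C vs D: C wins 23–12.
  C vs E: E wins 22–13.
  D vs E: E wins 26–9.
Copeland scores (wins − losses):
  A: 4 − 0 = 4
  B: 0 − 4 = -4
  C: 2 − 2 = 0
  D: 1 − 3 = -2
  E: 3 − 1 = 2
A has the best Copeland score.

A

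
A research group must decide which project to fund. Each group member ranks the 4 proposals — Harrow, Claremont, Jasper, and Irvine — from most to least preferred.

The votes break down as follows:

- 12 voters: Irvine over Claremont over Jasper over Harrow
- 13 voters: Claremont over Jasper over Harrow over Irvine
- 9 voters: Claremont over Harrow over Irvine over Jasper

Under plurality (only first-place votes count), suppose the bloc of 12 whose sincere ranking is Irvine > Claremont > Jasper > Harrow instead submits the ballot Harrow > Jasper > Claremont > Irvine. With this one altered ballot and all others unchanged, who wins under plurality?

First-place totals with the altered ballot: Harrow 12, Claremont 22, Jasper 0, Irvine 0.
The winner is unchanged: still Claremont.

Claremont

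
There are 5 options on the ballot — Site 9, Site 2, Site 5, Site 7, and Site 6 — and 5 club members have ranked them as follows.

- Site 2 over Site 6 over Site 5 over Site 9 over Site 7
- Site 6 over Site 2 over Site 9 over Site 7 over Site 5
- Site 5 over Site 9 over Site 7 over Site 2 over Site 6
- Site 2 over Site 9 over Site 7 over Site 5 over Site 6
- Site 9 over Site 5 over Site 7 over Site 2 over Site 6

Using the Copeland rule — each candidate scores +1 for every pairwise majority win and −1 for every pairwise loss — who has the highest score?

Pairwise results:
  Site 9 vs Site 2: Site 2 wins 3–2.
  Site 9 vs Site 5: Site 9 wins 3–2.
  Site 9 vs Site 7: Site 9 wins 5–0.
  Site 9 vs Site 6: Site 9 wins 3–2.
  Site 2 vs Site 5: Site 2 wins 3–2.
  Site 2 vs Site 7: Site 2 wins 3–2.
  Site 2 vs Site 6: Site 2 wins 4–1.
  Site 5 vs Site 7: Site 5 wins 3–2.
  Site 5 vs Site 6: Site 5 wins 3–2.
  Site 7 vs Site 6: Site 7 wins 3–2.
Copeland scores (wins − losses):
  Site 9: 3 − 1 = 2
  Site 2: 4 − 0 = 4
  Site 5: 2 − 2 = 0
  Site 7: 1 − 3 = -2
  Site 6: 0 − 4 = -4
Site 2 has the best Copeland score.

Site 2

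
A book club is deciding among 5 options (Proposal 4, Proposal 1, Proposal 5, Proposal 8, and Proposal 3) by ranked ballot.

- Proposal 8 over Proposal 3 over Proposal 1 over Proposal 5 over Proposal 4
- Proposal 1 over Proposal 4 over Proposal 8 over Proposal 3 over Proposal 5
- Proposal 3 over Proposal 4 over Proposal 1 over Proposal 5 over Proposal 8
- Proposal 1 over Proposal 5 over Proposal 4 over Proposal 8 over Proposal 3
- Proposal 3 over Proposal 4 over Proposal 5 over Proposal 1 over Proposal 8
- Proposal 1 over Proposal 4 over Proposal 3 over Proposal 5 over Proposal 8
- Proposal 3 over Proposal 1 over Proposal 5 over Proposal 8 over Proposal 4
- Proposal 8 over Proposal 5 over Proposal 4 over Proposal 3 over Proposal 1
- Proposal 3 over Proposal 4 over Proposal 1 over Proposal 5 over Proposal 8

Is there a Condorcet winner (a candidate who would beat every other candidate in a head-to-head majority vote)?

Yes

Head-to-head results (9 voters total):
Proposal 4 vs Proposal 1: Proposal 1 wins 5–4.
Proposal 4 vs Proposal 5: Proposal 4 wins 5–4.
Proposal 4 vs Proposal 8: Proposal 4 wins 6–3.
Proposal 4 vs Proposal 3: Proposal 3 wins 5–4.
Proposal 1 vs Proposal 5: Proposal 1 wins 7–2.
Proposal 1 vs Proposal 8: Proposal 1 wins 7–2.
Proposal 1 vs Proposal 3: Proposal 3 wins 6–3.
Proposal 5 vs Proposal 8: Proposal 5 wins 6–3.
Proposal 5 vs Proposal 3: Proposal 3 wins 7–2.
Proposal 8 vs Proposal 3: Proposal 3 wins 5–4.
Proposal 3 beats each rival — Proposal 4 (5–4), Proposal 1 (6–3), Proposal 5 (7–2), Proposal 8 (5–4) — so Proposal 3 is the Condorcet winner.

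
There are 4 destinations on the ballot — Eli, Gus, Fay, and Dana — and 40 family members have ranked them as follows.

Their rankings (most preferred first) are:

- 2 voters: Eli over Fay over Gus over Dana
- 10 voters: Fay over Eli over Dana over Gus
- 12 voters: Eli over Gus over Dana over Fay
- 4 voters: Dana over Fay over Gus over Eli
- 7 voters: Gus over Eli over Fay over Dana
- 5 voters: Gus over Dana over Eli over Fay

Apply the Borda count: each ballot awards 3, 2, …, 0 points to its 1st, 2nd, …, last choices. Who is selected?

Borda scores:
  Eli: 2·3 + 10·2 + 12·3 + 4·0 + 7·2 + 5·1 = 81
  Gus: 2·1 + 10·0 + 12·2 + 4·1 + 7·3 + 5·3 = 66
  Fay: 2·2 + 10·3 + 12·0 + 4·2 + 7·1 + 5·0 = 49
  Dana: 2·0 + 10·1 + 12·1 + 4·3 + 7·0 + 5·2 = 44
Eli has the highest total.

Eli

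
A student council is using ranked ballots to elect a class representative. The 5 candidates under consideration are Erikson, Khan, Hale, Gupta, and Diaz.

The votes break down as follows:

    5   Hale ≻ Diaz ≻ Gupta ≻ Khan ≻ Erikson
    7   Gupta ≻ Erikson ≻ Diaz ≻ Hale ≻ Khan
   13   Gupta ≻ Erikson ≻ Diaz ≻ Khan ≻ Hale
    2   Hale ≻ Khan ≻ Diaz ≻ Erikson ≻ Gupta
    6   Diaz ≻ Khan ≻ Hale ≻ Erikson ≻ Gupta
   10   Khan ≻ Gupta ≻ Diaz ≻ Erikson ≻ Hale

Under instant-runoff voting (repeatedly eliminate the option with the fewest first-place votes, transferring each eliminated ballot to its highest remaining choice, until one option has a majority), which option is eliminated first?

Round 1: Gupta 20, Khan 10, Hale 7, Diaz 6, Erikson 0. Erikson has the fewest and is eliminated.
Round 2: Gupta 20, Khan 10, Hale 7, Diaz 6. Diaz has the fewest and is eliminated.
Round 3: Gupta 20, Khan 16, Hale 7. Hale has the fewest and is eliminated.
Round 4: Gupta 25, Khan 18. Gupta has a majority.

Erikson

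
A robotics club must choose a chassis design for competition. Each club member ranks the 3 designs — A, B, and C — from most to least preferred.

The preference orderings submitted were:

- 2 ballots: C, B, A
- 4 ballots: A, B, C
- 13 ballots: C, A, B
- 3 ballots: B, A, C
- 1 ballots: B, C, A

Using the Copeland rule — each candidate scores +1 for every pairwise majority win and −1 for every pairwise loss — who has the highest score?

Pairwise results:
  A vs B: A wins 17–6.
  A vs C: C wins 16–7.
  B vs C: C wins 15–8.
Copeland scores (wins − losses):
  A: 1 − 1 = 0
  B: 0 − 2 = -2
  C: 2 − 0 = 2
C has the best Copeland score.

C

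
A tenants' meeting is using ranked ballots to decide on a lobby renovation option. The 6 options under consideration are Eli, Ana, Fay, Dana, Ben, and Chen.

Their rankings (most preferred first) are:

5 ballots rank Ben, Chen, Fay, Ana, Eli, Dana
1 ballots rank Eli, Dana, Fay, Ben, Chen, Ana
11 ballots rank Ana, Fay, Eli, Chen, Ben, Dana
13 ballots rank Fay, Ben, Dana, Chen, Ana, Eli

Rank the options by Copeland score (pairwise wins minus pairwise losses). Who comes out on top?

Fay

Pairwise results:
  Eli vs Ana: Ana wins 29–1.
  Eli vs Fay: Fay wins 29–1.
  Eli vs Dana: Eli wins 17–13.
  Eli vs Ben: Ben wins 18–12.
  Eli vs Chen: Chen wins 18–12.
  Ana vs Fay: Fay wins 19–11.
  Ana vs Dana: Ana wins 16–14.
  Ana vs Ben: Ben wins 19–11.
  Ana vs Chen: Chen wins 19–11.
  Fay vs Dana: Fay wins 29–1.
  Fay vs Ben: Fay wins 25–5.
  Fay vs Chen: Fay wins 25–5.
  Dana vs Ben: Ben wins 29–1.
  Dana vs Chen: Chen wins 16–14.
  Ben vs Chen: Ben wins 19–11.
Copeland scores (wins − losses):
  Eli: 1 − 4 = -3
  Ana: 2 − 3 = -1
  Fay: 5 − 0 = 5
  Dana: 0 − 5 = -5
  Ben: 4 − 1 = 3
  Chen: 3 − 2 = 1
Fay has the best Copeland score.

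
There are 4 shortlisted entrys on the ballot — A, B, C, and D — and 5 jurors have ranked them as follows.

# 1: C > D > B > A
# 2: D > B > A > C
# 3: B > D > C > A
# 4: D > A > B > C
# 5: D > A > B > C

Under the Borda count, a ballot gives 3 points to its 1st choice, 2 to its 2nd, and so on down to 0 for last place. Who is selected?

Borda scores:
  A: 0 + 1 + 0 + 2 + 2 = 5
  B: 1 + 2 + 3 + 1 + 1 = 8
  C: 3 + 0 + 1 + 0 + 0 = 4
  D: 2 + 3 + 2 + 3 + 3 = 13
D has the highest total.

D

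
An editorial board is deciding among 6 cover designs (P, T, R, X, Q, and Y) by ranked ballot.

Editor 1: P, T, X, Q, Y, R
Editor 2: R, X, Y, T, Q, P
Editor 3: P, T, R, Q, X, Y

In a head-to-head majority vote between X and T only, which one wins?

Ballots ranking X above T: 1.
Ballots ranking T above X: 2.
T wins the head-to-head, 2–1.

T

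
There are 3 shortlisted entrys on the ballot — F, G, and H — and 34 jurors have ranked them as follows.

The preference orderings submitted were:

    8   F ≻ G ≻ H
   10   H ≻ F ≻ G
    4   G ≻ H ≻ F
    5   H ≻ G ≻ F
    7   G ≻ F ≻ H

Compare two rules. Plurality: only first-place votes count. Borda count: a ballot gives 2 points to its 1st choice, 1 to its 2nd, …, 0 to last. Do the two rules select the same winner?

No

Plurality first-place counts: F 8, G 11, H 15 → H.
Borda totals: F 33, G 35, H 34 → G.
The two rules disagree: plurality picks H, Borda picks G.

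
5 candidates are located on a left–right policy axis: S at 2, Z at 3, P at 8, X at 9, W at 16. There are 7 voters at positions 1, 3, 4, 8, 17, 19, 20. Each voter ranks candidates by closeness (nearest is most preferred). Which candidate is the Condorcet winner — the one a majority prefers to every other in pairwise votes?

With single-peaked preferences on a line, the Condorcet winner is the candidate closest to the median voter.
The median voter (position 8) is closest to P at 8.
Check: P vs X — voters closer to P: 4 of 7.

P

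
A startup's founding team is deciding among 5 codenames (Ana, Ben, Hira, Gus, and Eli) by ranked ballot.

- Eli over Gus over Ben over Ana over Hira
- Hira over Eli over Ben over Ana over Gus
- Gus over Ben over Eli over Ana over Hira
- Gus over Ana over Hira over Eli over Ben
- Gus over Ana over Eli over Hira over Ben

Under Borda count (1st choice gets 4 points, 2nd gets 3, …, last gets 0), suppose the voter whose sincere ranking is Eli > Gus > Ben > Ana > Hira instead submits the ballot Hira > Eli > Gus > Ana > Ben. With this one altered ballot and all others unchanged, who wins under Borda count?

Borda totals with the altered ballot: Ana 9, Ben 5, Hira 11, Gus 14, Eli 11.
The winner is unchanged: still Gus.

Gus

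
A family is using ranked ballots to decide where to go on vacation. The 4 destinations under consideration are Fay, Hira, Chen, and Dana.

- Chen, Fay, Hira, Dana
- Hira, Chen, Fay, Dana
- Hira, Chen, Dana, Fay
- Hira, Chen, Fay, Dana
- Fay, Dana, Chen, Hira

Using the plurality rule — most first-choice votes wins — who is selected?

Hira

First-place vote totals:
  Fay: 1
  Hira: 3
  Chen: 1
  Dana: 0
Hira has the most first-place votes.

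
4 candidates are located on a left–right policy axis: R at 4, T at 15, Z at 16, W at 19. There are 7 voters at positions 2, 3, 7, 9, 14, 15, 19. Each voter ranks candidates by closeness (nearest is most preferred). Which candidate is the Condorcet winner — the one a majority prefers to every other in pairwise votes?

With single-peaked preferences on a line, the Condorcet winner is the candidate closest to the median voter.
The median voter (position 9) is closest to R at 4.
Check: R vs T — voters closer to R: 4 of 7.

R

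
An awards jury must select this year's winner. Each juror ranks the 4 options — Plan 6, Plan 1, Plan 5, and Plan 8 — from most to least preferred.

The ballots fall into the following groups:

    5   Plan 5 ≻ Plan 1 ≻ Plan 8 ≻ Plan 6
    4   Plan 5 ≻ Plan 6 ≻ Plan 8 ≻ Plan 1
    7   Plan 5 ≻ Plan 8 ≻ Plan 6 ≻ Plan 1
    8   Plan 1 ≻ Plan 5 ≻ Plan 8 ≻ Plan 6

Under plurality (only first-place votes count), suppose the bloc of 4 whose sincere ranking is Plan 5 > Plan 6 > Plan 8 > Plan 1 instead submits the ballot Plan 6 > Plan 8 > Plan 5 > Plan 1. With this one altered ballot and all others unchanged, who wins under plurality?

First-place totals with the altered ballot: Plan 6 4, Plan 1 8, Plan 5 12, Plan 8 0.
The winner is unchanged: still Plan 5.

Plan 5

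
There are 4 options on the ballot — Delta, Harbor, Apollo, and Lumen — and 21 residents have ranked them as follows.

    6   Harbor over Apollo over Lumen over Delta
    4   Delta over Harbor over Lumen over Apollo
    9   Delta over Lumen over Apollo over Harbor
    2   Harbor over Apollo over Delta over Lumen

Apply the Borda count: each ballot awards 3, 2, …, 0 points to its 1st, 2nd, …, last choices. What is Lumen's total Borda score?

Borda scores:
  Delta: 6·0 + 4·3 + 9·3 + 2·1 = 41
  Harbor: 6·3 + 4·2 + 9·0 + 2·3 = 32
  Apollo: 6·2 + 4·0 + 9·1 + 2·2 = 25
  Lumen: 6·1 + 4·1 + 9·2 + 2·0 = 28

28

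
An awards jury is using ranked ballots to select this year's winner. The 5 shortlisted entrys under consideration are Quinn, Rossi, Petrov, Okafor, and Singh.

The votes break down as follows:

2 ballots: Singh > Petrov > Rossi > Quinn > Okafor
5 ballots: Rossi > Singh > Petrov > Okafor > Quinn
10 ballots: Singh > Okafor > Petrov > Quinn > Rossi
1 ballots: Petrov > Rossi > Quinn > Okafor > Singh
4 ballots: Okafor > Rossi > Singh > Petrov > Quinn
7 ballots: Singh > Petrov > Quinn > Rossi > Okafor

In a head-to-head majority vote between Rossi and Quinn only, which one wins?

Ballots ranking Rossi above Quinn: 2+5+1+4 = 12.
Ballots ranking Quinn above Rossi: 10+7 = 17.
Quinn wins the head-to-head, 17–12.

Quinn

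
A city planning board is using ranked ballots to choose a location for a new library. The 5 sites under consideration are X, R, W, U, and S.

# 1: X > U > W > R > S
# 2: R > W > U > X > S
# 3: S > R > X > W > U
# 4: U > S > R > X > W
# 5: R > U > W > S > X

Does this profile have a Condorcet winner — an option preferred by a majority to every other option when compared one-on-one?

Yes

Head-to-head results (5 voters total):
X vs R: R wins 4–1.
X vs W: X wins 3–2.
X vs U: U wins 3–2.
X vs S: S wins 3–2.
R vs W: R wins 4–1.
R vs U: R wins 3–2.
R vs S: R wins 3–2.
W vs U: U wins 3–2.
W vs S: W wins 3–2.
U vs S: U wins 4–1.
R beats each rival — X (4–1), W (4–1), U (3–2), S (3–2) — so R is the Condorcet winner.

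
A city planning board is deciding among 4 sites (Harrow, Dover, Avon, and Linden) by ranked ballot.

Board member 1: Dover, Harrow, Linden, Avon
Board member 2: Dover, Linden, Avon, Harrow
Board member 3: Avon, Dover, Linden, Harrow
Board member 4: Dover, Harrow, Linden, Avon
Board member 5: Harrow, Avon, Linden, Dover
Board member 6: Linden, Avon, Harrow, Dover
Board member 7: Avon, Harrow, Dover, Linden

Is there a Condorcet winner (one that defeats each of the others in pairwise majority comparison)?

Head-to-head results (7 voters total):
Harrow vs Dover: Dover wins 4–3.
Harrow vs Avon: Avon wins 4–3.
Harrow vs Linden: Harrow wins 4–3.
Dover vs Avon: Avon wins 4–3.
Dover vs Linden: Dover wins 5–2.
Avon vs Linden: Linden wins 4–3.
No candidate beats all others: Harrow beats Linden beats Avon beats Harrow, a majority cycle.

No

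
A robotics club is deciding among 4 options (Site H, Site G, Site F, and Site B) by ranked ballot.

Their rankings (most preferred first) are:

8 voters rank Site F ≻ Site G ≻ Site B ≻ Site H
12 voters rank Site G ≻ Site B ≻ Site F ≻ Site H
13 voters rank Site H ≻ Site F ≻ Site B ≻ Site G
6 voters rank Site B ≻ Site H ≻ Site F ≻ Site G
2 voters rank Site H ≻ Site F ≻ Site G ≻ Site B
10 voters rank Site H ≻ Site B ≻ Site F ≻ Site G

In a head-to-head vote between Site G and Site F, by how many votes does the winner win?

Ballots ranking Site G above Site F: 12.
Ballots ranking Site F above Site G: 8+13+6+2+10 = 39.
Site F wins 39–12, a margin of 27.

27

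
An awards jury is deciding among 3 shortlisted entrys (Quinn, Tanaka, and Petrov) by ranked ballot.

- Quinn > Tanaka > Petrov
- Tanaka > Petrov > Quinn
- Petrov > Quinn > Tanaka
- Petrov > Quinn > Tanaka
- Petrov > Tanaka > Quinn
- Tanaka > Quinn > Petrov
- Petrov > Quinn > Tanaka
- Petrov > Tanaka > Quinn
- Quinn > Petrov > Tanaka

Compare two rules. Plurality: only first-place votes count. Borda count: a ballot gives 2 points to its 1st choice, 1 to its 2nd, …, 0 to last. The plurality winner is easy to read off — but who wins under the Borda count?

Plurality first-place counts: Quinn 2, Tanaka 2, Petrov 5 → Petrov.
Borda totals: Quinn 8, Tanaka 7, Petrov 12 → Petrov.

Petrov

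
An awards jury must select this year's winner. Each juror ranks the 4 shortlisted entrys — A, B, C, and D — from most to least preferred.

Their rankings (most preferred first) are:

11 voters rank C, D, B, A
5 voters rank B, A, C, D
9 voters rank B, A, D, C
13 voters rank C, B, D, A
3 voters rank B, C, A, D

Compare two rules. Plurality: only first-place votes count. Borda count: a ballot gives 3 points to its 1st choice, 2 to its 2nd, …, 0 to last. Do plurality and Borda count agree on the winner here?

No

Plurality first-place counts: A 0, B 17, C 24, D 0 → C.
Borda totals: A 31, B 88, C 83, D 44 → B.
The two rules disagree: plurality picks C, Borda picks B.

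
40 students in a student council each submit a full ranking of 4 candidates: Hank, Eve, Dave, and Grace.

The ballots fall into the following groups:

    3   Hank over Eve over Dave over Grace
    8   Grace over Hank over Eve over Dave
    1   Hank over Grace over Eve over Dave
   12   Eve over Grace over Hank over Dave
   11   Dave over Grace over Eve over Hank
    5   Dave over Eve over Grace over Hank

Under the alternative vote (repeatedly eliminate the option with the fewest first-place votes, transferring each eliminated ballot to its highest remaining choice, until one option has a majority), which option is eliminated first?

Hank

Round 1: Dave 16, Eve 12, Grace 8, Hank 4. Hank has the fewest and is eliminated.
Round 2: Dave 16, Eve 15, Grace 9. Grace has the fewest and is eliminated.
Round 3: Eve 24, Dave 16. Eve has a majority.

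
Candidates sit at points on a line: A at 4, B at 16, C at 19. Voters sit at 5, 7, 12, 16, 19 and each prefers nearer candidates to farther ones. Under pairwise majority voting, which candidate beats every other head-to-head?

B

With single-peaked preferences on a line, the Condorcet winner is the candidate closest to the median voter.
The median voter (position 12) is closest to B at 16.
Check: B vs C — voters closer to B: 4 of 5.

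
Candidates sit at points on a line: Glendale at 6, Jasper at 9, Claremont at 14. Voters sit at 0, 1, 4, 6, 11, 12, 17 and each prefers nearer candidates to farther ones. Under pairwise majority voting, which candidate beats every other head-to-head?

With single-peaked preferences on a line, the Condorcet winner is the candidate closest to the median voter.
The median voter (position 6) is closest to Glendale at 6.
Check: Glendale vs Claremont — voters closer to Glendale: 4 of 7.

Glendale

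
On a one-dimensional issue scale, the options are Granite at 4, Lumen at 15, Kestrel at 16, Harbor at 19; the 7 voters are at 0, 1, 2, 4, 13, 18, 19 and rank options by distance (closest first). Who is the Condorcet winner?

With single-peaked preferences on a line, the Condorcet winner is the candidate closest to the median voter.
The median voter (position 4) is closest to Granite at 4.
Check: Granite vs Harbor — voters closer to Granite: 4 of 7.

Granite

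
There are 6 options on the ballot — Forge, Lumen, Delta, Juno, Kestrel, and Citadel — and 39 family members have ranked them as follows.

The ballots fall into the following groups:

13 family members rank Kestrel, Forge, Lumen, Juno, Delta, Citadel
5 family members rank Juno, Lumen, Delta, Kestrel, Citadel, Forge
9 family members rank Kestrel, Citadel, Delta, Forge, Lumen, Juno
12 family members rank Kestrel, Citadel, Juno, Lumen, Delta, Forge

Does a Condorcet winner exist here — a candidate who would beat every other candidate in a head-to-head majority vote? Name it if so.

Kestrel

Head-to-head results (39 voters total):
Forge vs Lumen: Forge wins 22–17.
Forge vs Delta: Delta wins 26–13.
Forge vs Juno: Forge wins 22–17.
Forge vs Kestrel: Kestrel wins 39–0.
Forge vs Citadel: Citadel wins 26–13.
Lumen vs Delta: Lumen wins 30–9.
Lumen vs Juno: Lumen wins 22–17.
Lumen vs Kestrel: Kestrel wins 34–5.
Lumen vs Citadel: Citadel wins 21–18.
Delta vs Juno: Juno wins 30–9.
Delta vs Kestrel: Kestrel wins 34–5.
Delta vs Citadel: Citadel wins 21–18.
Juno vs Kestrel: Kestrel wins 34–5.
Juno vs Citadel: Citadel wins 21–18.
Kestrel vs Citadel: Kestrel wins 39–0.
Kestrel beats each rival — Forge (39–0), Lumen (34–5), Delta (34–5), Juno (34–5), Citadel (39–0) — so Kestrel is the Condorcet winner.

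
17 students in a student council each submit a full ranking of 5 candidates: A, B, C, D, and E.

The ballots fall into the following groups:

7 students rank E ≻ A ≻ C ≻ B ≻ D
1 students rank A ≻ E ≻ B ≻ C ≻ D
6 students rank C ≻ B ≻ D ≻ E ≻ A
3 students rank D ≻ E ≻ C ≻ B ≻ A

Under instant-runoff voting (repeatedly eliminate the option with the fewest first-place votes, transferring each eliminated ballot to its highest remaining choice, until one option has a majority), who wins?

E

Round 1: E 7, C 6, D 3, A 1, B 0. B has the fewest and is eliminated.
Round 2: E 7, C 6, D 3, A 1. A has the fewest and is eliminated.
Round 3: E 8, C 6, D 3. D has the fewest and is eliminated.
Round 4: E 11, C 6. E has a majority.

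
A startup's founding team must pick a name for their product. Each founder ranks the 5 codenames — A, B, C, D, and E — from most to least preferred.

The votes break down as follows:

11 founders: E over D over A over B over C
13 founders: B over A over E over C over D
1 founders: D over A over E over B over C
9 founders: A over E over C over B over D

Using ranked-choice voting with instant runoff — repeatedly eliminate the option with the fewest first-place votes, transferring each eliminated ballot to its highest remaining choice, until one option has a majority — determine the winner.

Round 1: B 13, E 11, A 9, D 1, C 0. C has the fewest and is eliminated.
Round 2: B 13, E 11, A 9, D 1. D has the fewest and is eliminated.
Round 3: B 13, E 11, A 10. A has the fewest and is eliminated.
Round 4: E 21, B 13. E has a majority.

E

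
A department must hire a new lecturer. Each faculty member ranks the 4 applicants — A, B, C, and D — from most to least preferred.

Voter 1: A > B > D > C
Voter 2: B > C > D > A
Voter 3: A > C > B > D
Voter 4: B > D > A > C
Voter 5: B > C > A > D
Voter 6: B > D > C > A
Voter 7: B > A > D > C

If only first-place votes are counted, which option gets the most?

B

First-place vote totals:
  A: 2
  B: 5
  C: 0
  D: 0
B has the most first-place votes.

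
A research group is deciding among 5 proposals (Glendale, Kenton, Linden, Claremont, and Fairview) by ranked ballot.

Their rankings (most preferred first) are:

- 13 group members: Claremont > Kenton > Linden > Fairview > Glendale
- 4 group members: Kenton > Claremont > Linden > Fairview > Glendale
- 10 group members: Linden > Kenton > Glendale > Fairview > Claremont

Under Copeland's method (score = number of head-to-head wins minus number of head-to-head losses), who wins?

Kenton

Pairwise results:
  Glendale vs Kenton: Kenton wins 27–0.
  Glendale vs Linden: Linden wins 27–0.
  Glendale vs Claremont: Claremont wins 17–10.
  Glendale vs Fairview: Fairview wins 17–10.
  Kenton vs Linden: Kenton wins 17–10.
  Kenton vs Claremont: Kenton wins 14–13.
  Kenton vs Fairview: Kenton wins 27–0.
  Linden vs Claremont: Claremont wins 17–10.
  Linden vs Fairview: Linden wins 27–0.
  Claremont vs Fairview: Claremont wins 17–10.
Copeland scores (wins − losses):
  Glendale: 0 − 4 = -4
  Kenton: 4 − 0 = 4
  Linden: 2 − 2 = 0
  Claremont: 3 − 1 = 2
  Fairview: 1 − 3 = -2
Kenton has the best Copeland score.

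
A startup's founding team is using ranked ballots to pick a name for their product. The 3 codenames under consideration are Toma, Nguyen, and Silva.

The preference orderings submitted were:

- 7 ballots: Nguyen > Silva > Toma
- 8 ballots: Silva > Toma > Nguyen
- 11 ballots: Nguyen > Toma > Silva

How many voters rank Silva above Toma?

Ballots ranking Silva above Toma: 7+8 = 15.
Ballots ranking Toma above Silva: 11.
So 15 of 26 voters prefer Silva to Toma.

15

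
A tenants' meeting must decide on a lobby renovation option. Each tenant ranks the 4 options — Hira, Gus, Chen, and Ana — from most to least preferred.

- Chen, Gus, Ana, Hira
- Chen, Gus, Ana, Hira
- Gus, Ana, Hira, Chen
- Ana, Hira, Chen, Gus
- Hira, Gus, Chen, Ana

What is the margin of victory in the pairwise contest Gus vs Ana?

Ballots ranking Gus above Ana: 4.
Ballots ranking Ana above Gus: 1.
Gus wins 4–1, a margin of 3.

3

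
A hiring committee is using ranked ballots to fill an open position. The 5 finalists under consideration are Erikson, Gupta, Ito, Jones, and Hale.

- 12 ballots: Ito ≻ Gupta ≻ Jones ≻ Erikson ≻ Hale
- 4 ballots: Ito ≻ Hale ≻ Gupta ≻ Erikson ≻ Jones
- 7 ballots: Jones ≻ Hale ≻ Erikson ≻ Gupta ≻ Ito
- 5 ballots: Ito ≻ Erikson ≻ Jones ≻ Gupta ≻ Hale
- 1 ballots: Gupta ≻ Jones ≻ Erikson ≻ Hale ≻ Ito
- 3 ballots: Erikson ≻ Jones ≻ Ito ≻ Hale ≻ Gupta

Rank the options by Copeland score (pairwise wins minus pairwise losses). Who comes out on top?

Pairwise results:
  Erikson vs Gupta: Gupta wins 17–15.
  Erikson vs Ito: Ito wins 21–11.
  Erikson vs Jones: Jones wins 20–12.
  Erikson vs Hale: Erikson wins 21–11.
  Gupta vs Ito: Ito wins 24–8.
  Gupta vs Jones: Gupta wins 17–15.
  Gupta vs Hale: Gupta wins 18–14.
  Ito vs Jones: Ito wins 21–11.
  Ito vs Hale: Ito wins 24–8.
  Jones vs Hale: Jones wins 28–4.
Copeland scores (wins − losses):
  Erikson: 1 − 3 = -2
  Gupta: 3 − 1 = 2
  Ito: 4 − 0 = 4
  Jones: 2 − 2 = 0
  Hale: 0 − 4 = -4
Ito has the best Copeland score.

Ito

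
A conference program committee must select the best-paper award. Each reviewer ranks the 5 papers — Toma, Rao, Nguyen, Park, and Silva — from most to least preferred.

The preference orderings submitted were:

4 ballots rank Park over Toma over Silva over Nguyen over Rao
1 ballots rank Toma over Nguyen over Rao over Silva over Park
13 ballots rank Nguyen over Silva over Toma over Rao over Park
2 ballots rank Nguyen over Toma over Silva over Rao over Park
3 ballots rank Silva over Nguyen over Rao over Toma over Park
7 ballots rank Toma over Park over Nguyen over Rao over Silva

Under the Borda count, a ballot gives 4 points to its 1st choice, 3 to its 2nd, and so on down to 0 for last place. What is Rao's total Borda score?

Borda scores:
  Toma: 4·3 + 4 + 13·2 + 2·3 + 3·1 + 7·4 = 79
  Rao: 4·0 + 2 + 13·1 + 2·1 + 3·2 + 7·1 = 30
  Nguyen: 4·1 + 3 + 13·4 + 2·4 + 3·3 + 7·2 = 90
  Park: 4·4 + 0 + 13·0 + 2·0 + 3·0 + 7·3 = 37
  Silva: 4·2 + 1 + 13·3 + 2·2 + 3·4 + 7·0 = 64

30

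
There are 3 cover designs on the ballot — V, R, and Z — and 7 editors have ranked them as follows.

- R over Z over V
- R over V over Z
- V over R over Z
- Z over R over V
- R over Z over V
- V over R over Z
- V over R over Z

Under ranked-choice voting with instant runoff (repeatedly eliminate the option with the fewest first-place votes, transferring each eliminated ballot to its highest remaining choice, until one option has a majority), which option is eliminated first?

Round 1: V 3, R 3, Z 1. Z has the fewest and is eliminated.
Round 2: R 4, V 3. R has a majority.

Z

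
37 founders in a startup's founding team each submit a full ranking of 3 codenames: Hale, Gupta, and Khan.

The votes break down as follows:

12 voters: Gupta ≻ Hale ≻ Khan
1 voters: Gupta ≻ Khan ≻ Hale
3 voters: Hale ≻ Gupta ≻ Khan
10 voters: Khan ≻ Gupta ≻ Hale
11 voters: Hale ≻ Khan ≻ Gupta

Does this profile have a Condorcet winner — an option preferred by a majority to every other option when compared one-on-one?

Head-to-head results (37 voters total):
Hale vs Gupta: Gupta wins 23–14.
Hale vs Khan: Hale wins 26–11.
Gupta vs Khan: Khan wins 21–16.
No candidate beats all others: Hale beats Khan beats Gupta beats Hale, a majority cycle.

No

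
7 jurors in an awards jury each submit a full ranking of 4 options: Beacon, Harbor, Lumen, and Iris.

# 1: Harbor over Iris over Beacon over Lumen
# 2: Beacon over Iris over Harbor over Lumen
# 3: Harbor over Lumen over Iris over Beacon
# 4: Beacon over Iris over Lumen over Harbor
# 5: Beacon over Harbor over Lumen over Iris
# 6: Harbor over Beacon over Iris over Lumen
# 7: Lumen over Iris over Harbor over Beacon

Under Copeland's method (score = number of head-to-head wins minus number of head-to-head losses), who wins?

Harbor

Pairwise results:
  Beacon vs Harbor: Harbor wins 4–3.
  Beacon vs Lumen: Beacon wins 5–2.
  Beacon vs Iris: Beacon wins 4–3.
  Harbor vs Lumen: Harbor wins 5–2.
  Harbor vs Iris: Harbor wins 4–3.
  Lumen vs Iris: Iris wins 4–3.
Copeland scores (wins − losses):
  Beacon: 2 − 1 = 1
  Harbor: 3 − 0 = 3
  Lumen: 0 − 3 = -3
  Iris: 1 − 2 = -1
Harbor has the best Copeland score.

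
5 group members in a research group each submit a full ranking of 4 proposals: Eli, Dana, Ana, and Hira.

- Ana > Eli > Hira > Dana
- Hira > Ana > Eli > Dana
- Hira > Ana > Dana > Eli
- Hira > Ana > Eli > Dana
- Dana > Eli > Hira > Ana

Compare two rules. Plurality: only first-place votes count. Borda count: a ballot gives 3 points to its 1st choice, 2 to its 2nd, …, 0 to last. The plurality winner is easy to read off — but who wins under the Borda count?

Plurality first-place counts: Eli 0, Dana 1, Ana 1, Hira 3 → Hira.
Borda totals: Eli 6, Dana 4, Ana 9, Hira 11 → Hira.

Hira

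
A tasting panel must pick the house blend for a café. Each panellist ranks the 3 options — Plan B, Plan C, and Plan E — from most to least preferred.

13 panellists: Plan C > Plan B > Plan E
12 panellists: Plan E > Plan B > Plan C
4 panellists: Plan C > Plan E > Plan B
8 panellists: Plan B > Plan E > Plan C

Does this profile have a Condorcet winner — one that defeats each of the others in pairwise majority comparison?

Yes

Head-to-head results (37 voters total):
Plan B vs Plan C: Plan B wins 20–17.
Plan B vs Plan E: Plan B wins 21–16.
Plan C vs Plan E: Plan E wins 20–17.
Plan B beats each rival — Plan C (20–17), Plan E (21–16) — so Plan B is the Condorcet winner.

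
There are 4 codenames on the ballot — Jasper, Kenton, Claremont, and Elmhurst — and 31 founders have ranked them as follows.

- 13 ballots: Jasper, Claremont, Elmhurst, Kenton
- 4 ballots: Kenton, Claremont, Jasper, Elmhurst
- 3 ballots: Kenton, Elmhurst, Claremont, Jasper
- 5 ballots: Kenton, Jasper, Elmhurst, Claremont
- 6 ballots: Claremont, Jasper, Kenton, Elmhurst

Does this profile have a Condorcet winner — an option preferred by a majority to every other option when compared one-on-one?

Yes

Head-to-head results (31 voters total):
Jasper vs Kenton: Jasper wins 19–12.
Jasper vs Claremont: Jasper wins 18–13.
Jasper vs Elmhurst: Jasper wins 28–3.
Kenton vs Claremont: Claremont wins 19–12.
Kenton vs Elmhurst: Kenton wins 18–13.
Claremont vs Elmhurst: Claremont wins 23–8.
Jasper beats each rival — Kenton (19–12), Claremont (18–13), Elmhurst (28–3) — so Jasper is the Condorcet winner.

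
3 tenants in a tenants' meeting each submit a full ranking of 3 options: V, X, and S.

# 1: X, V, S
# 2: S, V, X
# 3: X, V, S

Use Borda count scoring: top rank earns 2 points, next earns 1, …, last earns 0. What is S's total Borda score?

2

Borda scores:
  V: 1 + 1 + 1 = 3
  X: 2 + 0 + 2 = 4
  S: 0 + 2 + 0 = 2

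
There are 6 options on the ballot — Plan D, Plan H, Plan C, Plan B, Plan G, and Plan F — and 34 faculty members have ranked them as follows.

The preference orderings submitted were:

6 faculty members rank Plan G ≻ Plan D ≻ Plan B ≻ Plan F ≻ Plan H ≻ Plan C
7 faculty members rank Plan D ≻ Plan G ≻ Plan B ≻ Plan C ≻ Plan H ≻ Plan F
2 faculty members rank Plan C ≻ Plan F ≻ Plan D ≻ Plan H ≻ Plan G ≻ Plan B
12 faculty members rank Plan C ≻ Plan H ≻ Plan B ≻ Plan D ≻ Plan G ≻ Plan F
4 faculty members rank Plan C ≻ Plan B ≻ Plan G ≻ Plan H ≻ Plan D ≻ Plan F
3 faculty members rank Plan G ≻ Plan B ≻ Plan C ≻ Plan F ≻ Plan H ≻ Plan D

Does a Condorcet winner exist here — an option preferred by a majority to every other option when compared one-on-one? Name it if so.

Head-to-head results (34 voters total):
Plan D vs Plan H: Plan H wins 19–15.
Plan D vs Plan C: Plan C wins 21–13.
Plan D vs Plan B: Plan B wins 19–15.
Plan D vs Plan G: Plan D wins 21–13.
Plan D vs Plan F: Plan D wins 29–5.
Plan H vs Plan C: Plan C wins 28–6.
Plan H vs Plan B: Plan B wins 20–14.
Plan H vs Plan G: Plan G wins 20–14.
Plan H vs Plan F: Plan H wins 23–11.
Plan C vs Plan B: Plan C wins 18–16.
Plan C vs Plan G: Plan C wins 18–16.
Plan C vs Plan F: Plan C wins 28–6.
Plan B vs Plan G: Plan G wins 18–16.
Plan B vs Plan F: Plan B wins 32–2.
Plan G vs Plan F: Plan G wins 32–2.
Plan C beats each rival — Plan D (21–13), Plan H (28–6), Plan B (18–16), Plan G (18–16), Plan F (28–6) — so Plan C is the Condorcet winner.

Plan C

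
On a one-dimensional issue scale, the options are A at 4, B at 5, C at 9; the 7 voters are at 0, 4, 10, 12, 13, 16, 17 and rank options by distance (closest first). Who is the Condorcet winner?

C

With single-peaked preferences on a line, the Condorcet winner is the candidate closest to the median voter.
The median voter (position 12) is closest to C at 9.
Check: C vs A — voters closer to C: 5 of 7.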